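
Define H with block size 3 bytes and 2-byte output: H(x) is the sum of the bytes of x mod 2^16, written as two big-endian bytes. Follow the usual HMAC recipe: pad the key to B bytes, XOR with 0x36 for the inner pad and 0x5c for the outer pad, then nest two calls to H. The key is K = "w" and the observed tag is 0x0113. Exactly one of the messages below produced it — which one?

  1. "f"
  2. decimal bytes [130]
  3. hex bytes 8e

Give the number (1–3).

2

Key "w" = 77 is 1 byte ≤ B = 3; zero-pad to 3 bytes: K' = 77 00 00.
K' ⊕ ipad = 41 36 36; K' ⊕ opad = 2b 5c 5c.
m1: inner = H(41 36 36 66) = 01 13; tag = H(2b 5c 5c 01 13) = 00f7
m2: inner = H(41 36 36 82) = 01 2f; tag = H(2b 5c 5c 01 2f) = 0113 ← matches
m3: inner = H(41 36 36 8e) = 01 3b; tag = H(2b 5c 5c 01 3b) = 011f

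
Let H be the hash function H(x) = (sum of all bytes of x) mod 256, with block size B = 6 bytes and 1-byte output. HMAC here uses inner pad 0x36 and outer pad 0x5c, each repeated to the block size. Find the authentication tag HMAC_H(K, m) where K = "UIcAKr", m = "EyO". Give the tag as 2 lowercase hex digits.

Key "UIcAKr" = 55 49 63 41 4b 72 is exactly B = 6 bytes: K' = 55 49 63 41 4b 72.
K' ⊕ ipad = 63 7f 55 77 7d 44.  K' ⊕ opad = 09 15 3f 1d 17 2e.
Inner input = (K'⊕ipad) ∥ m = 63 7f 55 77 7d 44 ∥ 45 79 4f.
Inner hash: sum = 99+127+85+119+125+68+69+121+79 = 892; mod 256 = 124 → 7c.
Outer input = (K'⊕opad) ∥ inner = 09 15 3f 1d 17 2e ∥ 7c.
Outer hash (tag): sum = 9+21+63+29+23+46+124 = 315; mod 256 = 59 → 3b.

3b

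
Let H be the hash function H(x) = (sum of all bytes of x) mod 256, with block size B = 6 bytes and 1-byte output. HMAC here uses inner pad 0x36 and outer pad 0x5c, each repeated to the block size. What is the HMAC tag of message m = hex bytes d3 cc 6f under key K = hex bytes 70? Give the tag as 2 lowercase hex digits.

5a

Key hex bytes 70 is 1 byte ≤ B = 6; zero-pad to 6 bytes: K' = 70 00 00 00 00 00.
K' ⊕ ipad = 46 36 36 36 36 36.  K' ⊕ opad = 2c 5c 5c 5c 5c 5c.
Inner input = (K'⊕ipad) ∥ m = 46 36 36 36 36 36 ∥ d3 cc 6f.
Inner hash: sum = 70+54+54+54+54+54+211+204+111 = 866; mod 256 = 98 → 62.
Outer input = (K'⊕opad) ∥ inner = 2c 5c 5c 5c 5c 5c ∥ 62.
Outer hash (tag): sum = 44+92+92+92+92+92+98 = 602; mod 256 = 90 → 5a.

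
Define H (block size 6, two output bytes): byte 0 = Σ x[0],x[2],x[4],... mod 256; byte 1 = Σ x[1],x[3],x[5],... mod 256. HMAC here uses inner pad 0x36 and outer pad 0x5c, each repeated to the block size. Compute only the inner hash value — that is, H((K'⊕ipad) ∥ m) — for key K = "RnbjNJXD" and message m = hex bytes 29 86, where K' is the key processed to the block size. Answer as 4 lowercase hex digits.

0142

Key "RnbjNJXD" = 52 6e 62 6a 4e 4a 58 44 is 8 bytes > B = 6, so hash it first: H(key) = 5a 66, then zero-pad to 6 bytes: K' = 5a 66 00 00 00 00.
K' ⊕ ipad = 6c 50 36 36 36 36.
Inner input = 6c 50 36 36 36 36 ∥ 29 86.
Inner hash: even-index sum = 257 mod 256 = 1; odd-index sum = 322 mod 256 = 66 → 01 42.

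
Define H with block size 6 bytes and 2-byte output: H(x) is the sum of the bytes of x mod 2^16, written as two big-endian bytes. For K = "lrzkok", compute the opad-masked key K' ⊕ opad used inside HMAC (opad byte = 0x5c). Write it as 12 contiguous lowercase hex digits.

302e26373337

Key "lrzkok" = 6c 72 7a 6b 6f 6b is exactly B = 6 bytes: K' = 6c 72 7a 6b 6f 6b.
XOR each byte with 0x5c: 6c⊕5c=30, 72⊕5c=2e, 7a⊕5c=26, 6b⊕5c=37, 6f⊕5c=33, 6b⊕5c=37.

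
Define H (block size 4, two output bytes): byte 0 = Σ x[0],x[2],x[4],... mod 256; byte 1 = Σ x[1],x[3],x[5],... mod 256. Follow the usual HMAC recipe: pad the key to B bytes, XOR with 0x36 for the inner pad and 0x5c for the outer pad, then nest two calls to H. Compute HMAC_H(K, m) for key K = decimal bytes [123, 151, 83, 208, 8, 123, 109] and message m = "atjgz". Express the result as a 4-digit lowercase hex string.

6bff

Key decimal bytes [123, 151, 83, 208, 8, 123, 109] = 7b 97 53 d0 08 7b 6d is 7 bytes > B = 4, so hash it first: H(key) = 43 e2, then zero-pad to 4 bytes: K' = 43 e2 00 00.
K' ⊕ ipad = 75 d4 36 36.  K' ⊕ opad = 1f be 5c 5c.
Inner input = (K'⊕ipad) ∥ m = 75 d4 36 36 ∥ 61 74 6a 67 7a.
Inner hash: even-index sum = 496 mod 256 = 240; odd-index sum = 485 mod 256 = 229 → f0 e5.
Outer input = (K'⊕opad) ∥ inner = 1f be 5c 5c ∥ f0 e5.
Outer hash (tag): even-index sum = 363 mod 256 = 107; odd-index sum = 511 mod 256 = 255 → 6b ff.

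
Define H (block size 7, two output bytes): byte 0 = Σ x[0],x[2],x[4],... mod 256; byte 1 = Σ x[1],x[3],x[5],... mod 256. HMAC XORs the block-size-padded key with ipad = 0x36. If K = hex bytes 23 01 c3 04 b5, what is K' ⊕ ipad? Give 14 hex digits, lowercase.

Key hex bytes 23 01 c3 04 b5 is 5 bytes ≤ B = 7; zero-pad to 7 bytes: K' = 23 01 c3 04 b5 00 00.
XOR each byte with 0x36: 23⊕36=15, 01⊕36=37, c3⊕36=f5, 04⊕36=32, b5⊕36=83, 00⊕36=36, 00⊕36=36.

1537f532833636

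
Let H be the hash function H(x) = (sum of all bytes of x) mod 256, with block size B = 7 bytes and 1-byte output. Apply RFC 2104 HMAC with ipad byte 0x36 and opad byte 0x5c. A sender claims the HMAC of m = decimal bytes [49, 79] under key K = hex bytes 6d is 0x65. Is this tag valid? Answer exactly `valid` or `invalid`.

invalid

Key hex bytes 6d is 1 byte ≤ B = 7; zero-pad to 7 bytes: K' = 6d 00 00 00 00 00 00.
K' ⊕ ipad = 5b 36 36 36 36 36 36; K' ⊕ opad = 31 5c 5c 5c 5c 5c 5c.
Inner hash: sum = 91+54+54+54+54+54+54+49+79 = 543; mod 256 = 31 → 1f.
Outer hash (recomputed tag): sum = 49+92+92+92+92+92+92+31 = 632; mod 256 = 120 → 78.
Recomputed tag = 78; claimed = 65 → mismatch.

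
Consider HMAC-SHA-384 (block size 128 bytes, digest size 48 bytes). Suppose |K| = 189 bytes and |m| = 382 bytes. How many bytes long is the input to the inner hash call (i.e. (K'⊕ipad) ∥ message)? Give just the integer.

510

Key is 189 > 128 bytes, so it is hashed to 48 bytes then zero-padded to 128: |K'| = 128.
Inner input = (K'⊕ipad) ∥ m → 128 + 382 = 510 bytes.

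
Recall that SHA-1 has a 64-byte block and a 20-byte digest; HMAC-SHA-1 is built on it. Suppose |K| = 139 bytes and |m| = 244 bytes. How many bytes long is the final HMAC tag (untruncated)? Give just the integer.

The tag is one SHA-1 digest: 20 bytes.

20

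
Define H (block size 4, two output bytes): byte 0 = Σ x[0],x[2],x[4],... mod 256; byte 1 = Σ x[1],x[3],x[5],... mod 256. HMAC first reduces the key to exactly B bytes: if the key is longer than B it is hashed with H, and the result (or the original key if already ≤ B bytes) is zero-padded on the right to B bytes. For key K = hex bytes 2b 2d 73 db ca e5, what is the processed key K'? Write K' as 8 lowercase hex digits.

|K| = 6 > B = 4, so first hash the key.
H(K): even-index sum = 360 mod 256 = 104; odd-index sum = 493 mod 256 = 237 → 68 ed.
Zero-pad H(K) = 68 ed to 4 bytes: K' = 68 ed 00 00.

68ed0000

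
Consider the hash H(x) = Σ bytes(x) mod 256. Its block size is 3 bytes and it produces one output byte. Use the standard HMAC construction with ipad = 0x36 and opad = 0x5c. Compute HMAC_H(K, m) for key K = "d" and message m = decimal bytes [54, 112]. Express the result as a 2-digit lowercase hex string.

54

Key "d" = 64 is 1 byte ≤ B = 3; zero-pad to 3 bytes: K' = 64 00 00.
K' ⊕ ipad = 52 36 36.  K' ⊕ opad = 38 5c 5c.
Inner input = (K'⊕ipad) ∥ m = 52 36 36 ∥ 36 70.
Inner hash: sum = 82+54+54+54+112 = 356; mod 256 = 100 → 64.
Outer input = (K'⊕opad) ∥ inner = 38 5c 5c ∥ 64.
Outer hash (tag): sum = 56+92+92+100 = 340; mod 256 = 84 → 54.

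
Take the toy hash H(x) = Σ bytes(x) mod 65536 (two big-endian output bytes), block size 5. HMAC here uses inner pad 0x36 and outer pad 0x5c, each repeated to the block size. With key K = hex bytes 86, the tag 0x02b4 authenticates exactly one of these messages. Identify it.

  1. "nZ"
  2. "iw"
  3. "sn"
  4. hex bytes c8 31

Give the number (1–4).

2

Key hex bytes 86 is 1 byte ≤ B = 5; zero-pad to 5 bytes: K' = 86 00 00 00 00.
K' ⊕ ipad = b0 36 36 36 36; K' ⊕ opad = da 5c 5c 5c 5c.
m1: inner = H(b0 36 36 36 36 6e 5a) = 02 50; tag = H(da 5c 5c 5c 5c 02 50) = 029c
m2: inner = H(b0 36 36 36 36 69 77) = 02 68; tag = H(da 5c 5c 5c 5c 02 68) = 02b4 ← matches
m3: inner = H(b0 36 36 36 36 73 6e) = 02 69; tag = H(da 5c 5c 5c 5c 02 69) = 02b5
m4: inner = H(b0 36 36 36 36 c8 31) = 02 81; tag = H(da 5c 5c 5c 5c 02 81) = 02cd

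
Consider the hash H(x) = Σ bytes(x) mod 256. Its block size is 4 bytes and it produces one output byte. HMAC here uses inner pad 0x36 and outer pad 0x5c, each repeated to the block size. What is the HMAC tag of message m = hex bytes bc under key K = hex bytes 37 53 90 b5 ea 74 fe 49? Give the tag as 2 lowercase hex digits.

dc

Key hex bytes 37 53 90 b5 ea 74 fe 49 is 8 bytes > B = 4, so hash it first: H(key) = 74, then zero-pad to 4 bytes: K' = 74 00 00 00.
K' ⊕ ipad = 42 36 36 36.  K' ⊕ opad = 28 5c 5c 5c.
Inner input = (K'⊕ipad) ∥ m = 42 36 36 36 ∥ bc.
Inner hash: sum = 66+54+54+54+188 = 416; mod 256 = 160 → a0.
Outer input = (K'⊕opad) ∥ inner = 28 5c 5c 5c ∥ a0.
Outer hash (tag): sum = 40+92+92+92+160 = 476; mod 256 = 220 → dc.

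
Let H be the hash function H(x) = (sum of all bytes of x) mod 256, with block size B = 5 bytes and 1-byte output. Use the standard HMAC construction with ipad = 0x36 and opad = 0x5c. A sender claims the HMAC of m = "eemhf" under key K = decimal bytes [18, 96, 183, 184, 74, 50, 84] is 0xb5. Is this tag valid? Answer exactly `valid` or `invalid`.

Key decimal bytes [18, 96, 183, 184, 74, 50, 84] = 12 60 b7 b8 4a 32 54 is 7 bytes > B = 5, so hash it first: H(key) = b1, then zero-pad to 5 bytes: K' = b1 00 00 00 00.
K' ⊕ ipad = 87 36 36 36 36; K' ⊕ opad = ed 5c 5c 5c 5c.
Inner hash: sum = 135+54+54+54+54+101+101+109+104+102 = 868; mod 256 = 100 → 64.
Outer hash (recomputed tag): sum = 237+92+92+92+92+100 = 705; mod 256 = 193 → c1.
Recomputed tag = c1; claimed = b5 → mismatch.

invalid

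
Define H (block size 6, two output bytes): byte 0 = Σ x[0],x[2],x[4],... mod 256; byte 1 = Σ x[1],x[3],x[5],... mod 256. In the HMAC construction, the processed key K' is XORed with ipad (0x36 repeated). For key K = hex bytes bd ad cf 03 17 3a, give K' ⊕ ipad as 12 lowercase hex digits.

8b9bf935210c

Key hex bytes bd ad cf 03 17 3a is exactly B = 6 bytes: K' = bd ad cf 03 17 3a.
XOR each byte with 0x36: bd⊕36=8b, ad⊕36=9b, cf⊕36=f9, 03⊕36=35, 17⊕36=21, 3a⊕36=0c.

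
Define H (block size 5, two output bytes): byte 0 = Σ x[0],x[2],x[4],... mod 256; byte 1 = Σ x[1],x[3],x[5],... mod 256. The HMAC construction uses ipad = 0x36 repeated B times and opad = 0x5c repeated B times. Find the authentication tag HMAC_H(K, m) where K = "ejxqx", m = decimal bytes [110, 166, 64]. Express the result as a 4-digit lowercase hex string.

d2f8

Key "ejxqx" = 65 6a 78 71 78 is exactly B = 5 bytes: K' = 65 6a 78 71 78.
K' ⊕ ipad = 53 5c 4e 47 4e.  K' ⊕ opad = 39 36 24 2d 24.
Inner input = (K'⊕ipad) ∥ m = 53 5c 4e 47 4e ∥ 6e a6 40.
Inner hash: even-index sum = 405 mod 256 = 149; odd-index sum = 337 mod 256 = 81 → 95 51.
Outer input = (K'⊕opad) ∥ inner = 39 36 24 2d 24 ∥ 95 51.
Outer hash (tag): even-index sum = 210 mod 256 = 210; odd-index sum = 248 mod 256 = 248 → d2 f8.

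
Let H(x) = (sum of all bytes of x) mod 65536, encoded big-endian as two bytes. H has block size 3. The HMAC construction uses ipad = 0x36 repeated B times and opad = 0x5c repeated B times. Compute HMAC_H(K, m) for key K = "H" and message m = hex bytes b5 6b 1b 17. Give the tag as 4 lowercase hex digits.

Key "H" = 48 is 1 byte ≤ B = 3; zero-pad to 3 bytes: K' = 48 00 00.
K' ⊕ ipad = 7e 36 36.  K' ⊕ opad = 14 5c 5c.
Inner input = (K'⊕ipad) ∥ m = 7e 36 36 ∥ b5 6b 1b 17.
Inner hash: sum = 126+54+54+181+107+27+23 = 572 → 02 3c.
Outer input = (K'⊕opad) ∥ inner = 14 5c 5c ∥ 02 3c.
Outer hash (tag): sum = 20+92+92+2+60 = 266 → 01 0a.

010a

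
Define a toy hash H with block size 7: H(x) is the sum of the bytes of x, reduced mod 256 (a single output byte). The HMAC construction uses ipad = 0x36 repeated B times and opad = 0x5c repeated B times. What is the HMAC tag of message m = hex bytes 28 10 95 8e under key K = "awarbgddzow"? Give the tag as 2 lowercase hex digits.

31

Key "awarbgddzow" = 61 77 61 72 62 67 64 64 7a 6f 77 is 11 bytes > B = 7, so hash it first: H(key) = 9c, then zero-pad to 7 bytes: K' = 9c 00 00 00 00 00 00.
K' ⊕ ipad = aa 36 36 36 36 36 36.  K' ⊕ opad = c0 5c 5c 5c 5c 5c 5c.
Inner input = (K'⊕ipad) ∥ m = aa 36 36 36 36 36 36 ∥ 28 10 95 8e.
Inner hash: sum = 170+54+54+54+54+54+54+40+16+149+142 = 841; mod 256 = 73 → 49.
Outer input = (K'⊕opad) ∥ inner = c0 5c 5c 5c 5c 5c 5c ∥ 49.
Outer hash (tag): sum = 192+92+92+92+92+92+92+73 = 817; mod 256 = 49 → 31.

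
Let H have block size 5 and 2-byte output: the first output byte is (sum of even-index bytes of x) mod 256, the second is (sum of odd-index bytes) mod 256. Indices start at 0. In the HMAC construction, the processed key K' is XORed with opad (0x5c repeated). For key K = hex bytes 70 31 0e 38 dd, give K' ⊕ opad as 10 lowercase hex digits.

Key hex bytes 70 31 0e 38 dd is exactly B = 5 bytes: K' = 70 31 0e 38 dd.
XOR each byte with 0x5c: 70⊕5c=2c, 31⊕5c=6d, 0e⊕5c=52, 38⊕5c=64, dd⊕5c=81.

2c6d526481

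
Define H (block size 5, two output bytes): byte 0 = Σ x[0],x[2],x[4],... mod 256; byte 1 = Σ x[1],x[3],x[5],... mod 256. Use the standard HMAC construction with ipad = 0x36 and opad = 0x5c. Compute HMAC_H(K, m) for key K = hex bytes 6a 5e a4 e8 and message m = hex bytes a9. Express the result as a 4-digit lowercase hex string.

Key hex bytes 6a 5e a4 e8 is 4 bytes ≤ B = 5; zero-pad to 5 bytes: K' = 6a 5e a4 e8 00.
K' ⊕ ipad = 5c 68 92 de 36.  K' ⊕ opad = 36 02 f8 b4 5c.
Inner input = (K'⊕ipad) ∥ m = 5c 68 92 de 36 ∥ a9.
Inner hash: even-index sum = 292 mod 256 = 36; odd-index sum = 495 mod 256 = 239 → 24 ef.
Outer input = (K'⊕opad) ∥ inner = 36 02 f8 b4 5c ∥ 24 ef.
Outer hash (tag): even-index sum = 633 mod 256 = 121; odd-index sum = 218 mod 256 = 218 → 79 da.

79da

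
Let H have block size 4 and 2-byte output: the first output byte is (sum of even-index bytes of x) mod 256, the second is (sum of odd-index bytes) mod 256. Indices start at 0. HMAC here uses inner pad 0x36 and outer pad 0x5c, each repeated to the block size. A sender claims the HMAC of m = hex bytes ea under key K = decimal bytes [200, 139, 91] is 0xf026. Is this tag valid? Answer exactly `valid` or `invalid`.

valid

Key decimal bytes [200, 139, 91] = c8 8b 5b is 3 bytes ≤ B = 4; zero-pad to 4 bytes: K' = c8 8b 5b 00.
K' ⊕ ipad = fe bd 6d 36; K' ⊕ opad = 94 d7 07 5c.
Inner hash: even-index sum = 597 mod 256 = 85; odd-index sum = 243 mod 256 = 243 → 55 f3.
Outer hash (recomputed tag): even-index sum = 240 mod 256 = 240; odd-index sum = 550 mod 256 = 38 → f0 26.
Recomputed tag = f026; claimed = f026 → match.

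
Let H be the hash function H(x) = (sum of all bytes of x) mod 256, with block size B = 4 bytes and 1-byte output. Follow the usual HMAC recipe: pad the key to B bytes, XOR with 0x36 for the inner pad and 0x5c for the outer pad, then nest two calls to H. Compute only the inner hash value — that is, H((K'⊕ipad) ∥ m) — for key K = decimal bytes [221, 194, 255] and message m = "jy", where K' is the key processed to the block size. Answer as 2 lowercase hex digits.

Key decimal bytes [221, 194, 255] = dd c2 ff is 3 bytes ≤ B = 4; zero-pad to 4 bytes: K' = dd c2 ff 00.
K' ⊕ ipad = eb f4 c9 36.
Inner input = eb f4 c9 36 ∥ 6a 79.
Inner hash: sum = 235+244+201+54+106+121 = 961; mod 256 = 193 → c1.

c1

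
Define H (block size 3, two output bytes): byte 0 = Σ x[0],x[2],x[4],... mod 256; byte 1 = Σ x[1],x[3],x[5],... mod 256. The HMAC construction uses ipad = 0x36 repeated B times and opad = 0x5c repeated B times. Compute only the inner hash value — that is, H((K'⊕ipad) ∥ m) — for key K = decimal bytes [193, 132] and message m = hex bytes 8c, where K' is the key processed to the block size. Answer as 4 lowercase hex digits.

2d3e

Key decimal bytes [193, 132] = c1 84 is 2 bytes ≤ B = 3; zero-pad to 3 bytes: K' = c1 84 00.
K' ⊕ ipad = f7 b2 36.
Inner input = f7 b2 36 ∥ 8c.
Inner hash: even-index sum = 301 mod 256 = 45; odd-index sum = 318 mod 256 = 62 → 2d 3e.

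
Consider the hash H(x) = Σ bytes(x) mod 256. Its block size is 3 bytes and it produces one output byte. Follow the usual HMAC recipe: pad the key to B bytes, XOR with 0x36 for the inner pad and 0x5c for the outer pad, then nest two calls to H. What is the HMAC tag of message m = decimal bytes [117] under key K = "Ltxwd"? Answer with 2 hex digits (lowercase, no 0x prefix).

Key "Ltxwd" = 4c 74 78 77 64 is 5 bytes > B = 3, so hash it first: H(key) = 13, then zero-pad to 3 bytes: K' = 13 00 00.
K' ⊕ ipad = 25 36 36.  K' ⊕ opad = 4f 5c 5c.
Inner input = (K'⊕ipad) ∥ m = 25 36 36 ∥ 75.
Inner hash: sum = 37+54+54+117 = 262; mod 256 = 6 → 06.
Outer input = (K'⊕opad) ∥ inner = 4f 5c 5c ∥ 06.
Outer hash (tag): sum = 79+92+92+6 = 269; mod 256 = 13 → 0d.

0d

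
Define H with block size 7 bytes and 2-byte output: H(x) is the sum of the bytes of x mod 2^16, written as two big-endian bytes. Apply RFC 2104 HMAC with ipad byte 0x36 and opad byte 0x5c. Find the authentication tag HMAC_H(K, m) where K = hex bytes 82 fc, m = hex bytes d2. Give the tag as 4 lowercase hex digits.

Key hex bytes 82 fc is 2 bytes ≤ B = 7; zero-pad to 7 bytes: K' = 82 fc 00 00 00 00 00.
K' ⊕ ipad = b4 ca 36 36 36 36 36.  K' ⊕ opad = de a0 5c 5c 5c 5c 5c.
Inner input = (K'⊕ipad) ∥ m = b4 ca 36 36 36 36 36 ∥ d2.
Inner hash: sum = 180+202+54+54+54+54+54+210 = 862 → 03 5e.
Outer input = (K'⊕opad) ∥ inner = de a0 5c 5c 5c 5c 5c ∥ 03 5e.
Outer hash (tag): sum = 222+160+92+92+92+92+92+3+94 = 939 → 03 ab.

03ab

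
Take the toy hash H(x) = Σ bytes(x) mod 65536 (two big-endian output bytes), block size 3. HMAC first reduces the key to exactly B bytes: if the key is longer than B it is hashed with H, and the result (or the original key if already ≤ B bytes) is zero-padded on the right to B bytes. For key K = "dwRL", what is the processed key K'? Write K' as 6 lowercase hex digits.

017900

|K| = 4 > B = 3, so first hash the key.
H(K): sum = 100+119+82+76 = 377 → 01 79.
Zero-pad H(K) = 01 79 to 3 bytes: K' = 01 79 00.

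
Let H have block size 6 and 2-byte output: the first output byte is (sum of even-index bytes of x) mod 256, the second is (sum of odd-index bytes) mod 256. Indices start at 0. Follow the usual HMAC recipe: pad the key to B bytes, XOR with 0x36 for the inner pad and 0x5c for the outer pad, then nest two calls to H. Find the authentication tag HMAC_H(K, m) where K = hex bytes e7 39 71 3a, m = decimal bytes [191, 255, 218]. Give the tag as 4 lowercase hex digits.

Key hex bytes e7 39 71 3a is 4 bytes ≤ B = 6; zero-pad to 6 bytes: K' = e7 39 71 3a 00 00.
K' ⊕ ipad = d1 0f 47 0c 36 36.  K' ⊕ opad = bb 65 2d 66 5c 5c.
Inner input = (K'⊕ipad) ∥ m = d1 0f 47 0c 36 36 ∥ bf ff da.
Inner hash: even-index sum = 743 mod 256 = 231; odd-index sum = 336 mod 256 = 80 → e7 50.
Outer input = (K'⊕opad) ∥ inner = bb 65 2d 66 5c 5c ∥ e7 50.
Outer hash (tag): even-index sum = 555 mod 256 = 43; odd-index sum = 375 mod 256 = 119 → 2b 77.

2b77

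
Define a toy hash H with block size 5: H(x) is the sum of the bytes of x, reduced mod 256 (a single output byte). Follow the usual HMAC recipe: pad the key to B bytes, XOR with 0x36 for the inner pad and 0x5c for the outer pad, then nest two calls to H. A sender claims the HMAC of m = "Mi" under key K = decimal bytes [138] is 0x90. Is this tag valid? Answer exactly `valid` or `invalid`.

valid

Key decimal bytes [138] = 8a is 1 byte ≤ B = 5; zero-pad to 5 bytes: K' = 8a 00 00 00 00.
K' ⊕ ipad = bc 36 36 36 36; K' ⊕ opad = d6 5c 5c 5c 5c.
Inner hash: sum = 188+54+54+54+54+77+105 = 586; mod 256 = 74 → 4a.
Outer hash (recomputed tag): sum = 214+92+92+92+92+74 = 656; mod 256 = 144 → 90.
Recomputed tag = 90; claimed = 90 → match.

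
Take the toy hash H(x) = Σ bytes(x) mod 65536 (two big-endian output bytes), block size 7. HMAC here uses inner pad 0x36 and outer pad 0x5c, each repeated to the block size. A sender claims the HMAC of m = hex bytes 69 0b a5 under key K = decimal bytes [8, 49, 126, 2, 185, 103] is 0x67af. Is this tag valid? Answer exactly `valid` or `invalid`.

Key decimal bytes [8, 49, 126, 2, 185, 103] = 08 31 7e 02 b9 67 is 6 bytes ≤ B = 7; zero-pad to 7 bytes: K' = 08 31 7e 02 b9 67 00.
K' ⊕ ipad = 3e 07 48 34 8f 51 36; K' ⊕ opad = 54 6d 22 5e e5 3b 5c.
Inner hash: sum = 62+7+72+52+143+81+54+105+11+165 = 752 → 02 f0.
Outer hash (recomputed tag): sum = 84+109+34+94+229+59+92+2+240 = 943 → 03 af.
Recomputed tag = 03af; claimed = 67af → mismatch.

invalid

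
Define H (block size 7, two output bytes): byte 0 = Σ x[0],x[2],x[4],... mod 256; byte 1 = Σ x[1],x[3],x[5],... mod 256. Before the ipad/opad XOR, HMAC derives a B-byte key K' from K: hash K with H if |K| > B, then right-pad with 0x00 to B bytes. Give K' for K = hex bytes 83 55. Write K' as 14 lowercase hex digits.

Key hex bytes 83 55 is 2 bytes ≤ B = 7; zero-pad to 7 bytes: K' = 83 55 00 00 00 00 00.

83550000000000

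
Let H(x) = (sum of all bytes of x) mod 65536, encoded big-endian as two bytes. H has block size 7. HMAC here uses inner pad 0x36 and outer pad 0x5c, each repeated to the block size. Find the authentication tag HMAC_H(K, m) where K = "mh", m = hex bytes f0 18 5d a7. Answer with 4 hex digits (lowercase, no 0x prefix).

0307

Key "mh" = 6d 68 is 2 bytes ≤ B = 7; zero-pad to 7 bytes: K' = 6d 68 00 00 00 00 00.
K' ⊕ ipad = 5b 5e 36 36 36 36 36.  K' ⊕ opad = 31 34 5c 5c 5c 5c 5c.
Inner input = (K'⊕ipad) ∥ m = 5b 5e 36 36 36 36 36 ∥ f0 18 5d a7.
Inner hash: sum = 91+94+54+54+54+54+54+240+24+93+167 = 979 → 03 d3.
Outer input = (K'⊕opad) ∥ inner = 31 34 5c 5c 5c 5c 5c ∥ 03 d3.
Outer hash (tag): sum = 49+52+92+92+92+92+92+3+211 = 775 → 03 07.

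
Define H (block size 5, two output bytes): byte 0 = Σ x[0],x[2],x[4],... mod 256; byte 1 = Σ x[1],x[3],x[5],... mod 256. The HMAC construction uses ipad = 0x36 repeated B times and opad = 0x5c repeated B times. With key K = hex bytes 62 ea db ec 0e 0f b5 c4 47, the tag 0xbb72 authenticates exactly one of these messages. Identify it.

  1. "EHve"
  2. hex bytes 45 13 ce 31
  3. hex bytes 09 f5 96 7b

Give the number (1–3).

Key hex bytes 62 ea db ec 0e 0f b5 c4 47 is 9 bytes > B = 5, so hash it first: H(key) = 47 a9, then zero-pad to 5 bytes: K' = 47 a9 00 00 00.
K' ⊕ ipad = 71 9f 36 36 36; K' ⊕ opad = 1b f5 5c 5c 5c.
m1: inner = H(71 9f 36 36 36 45 48 76 65) = 8a 90; tag = H(1b f5 5c 5c 5c 8a 90) = 63db
m2: inner = H(71 9f 36 36 36 45 13 ce 31) = 21 e8; tag = H(1b f5 5c 5c 5c 21 e8) = bb72 ← matches
m3: inner = H(71 9f 36 36 36 09 f5 96 7b) = 4d 74; tag = H(1b f5 5c 5c 5c 4d 74) = 479e

2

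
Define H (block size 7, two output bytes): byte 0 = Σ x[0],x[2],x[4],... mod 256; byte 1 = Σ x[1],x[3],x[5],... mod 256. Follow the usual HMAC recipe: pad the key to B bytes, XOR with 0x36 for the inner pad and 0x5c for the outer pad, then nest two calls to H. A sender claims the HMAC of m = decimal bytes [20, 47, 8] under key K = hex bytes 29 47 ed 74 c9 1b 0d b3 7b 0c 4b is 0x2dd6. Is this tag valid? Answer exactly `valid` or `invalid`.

Key hex bytes 29 47 ed 74 c9 1b 0d b3 7b 0c 4b is 11 bytes > B = 7, so hash it first: H(key) = b2 95, then zero-pad to 7 bytes: K' = b2 95 00 00 00 00 00.
K' ⊕ ipad = 84 a3 36 36 36 36 36; K' ⊕ opad = ee c9 5c 5c 5c 5c 5c.
Inner hash: even-index sum = 341 mod 256 = 85; odd-index sum = 299 mod 256 = 43 → 55 2b.
Outer hash (recomputed tag): even-index sum = 557 mod 256 = 45; odd-index sum = 470 mod 256 = 214 → 2d d6.
Recomputed tag = 2dd6; claimed = 2dd6 → match.

valid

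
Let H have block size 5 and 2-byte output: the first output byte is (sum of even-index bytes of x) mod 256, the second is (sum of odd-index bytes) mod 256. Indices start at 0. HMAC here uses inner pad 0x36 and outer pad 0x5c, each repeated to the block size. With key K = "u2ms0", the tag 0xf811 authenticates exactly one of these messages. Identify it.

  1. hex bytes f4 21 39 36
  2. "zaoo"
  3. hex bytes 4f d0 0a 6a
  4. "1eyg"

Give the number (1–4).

Key "u2ms0" = 75 32 6d 73 30 is exactly B = 5 bytes: K' = 75 32 6d 73 30.
K' ⊕ ipad = 43 04 5b 45 06; K' ⊕ opad = 29 6e 31 2f 6c.
m1: inner = H(43 04 5b 45 06 f4 21 39 36) = fb 76; tag = H(29 6e 31 2f 6c fb 76) = 3c98
m2: inner = H(43 04 5b 45 06 7a 61 6f 6f) = 74 32; tag = H(29 6e 31 2f 6c 74 32) = f811 ← matches
m3: inner = H(43 04 5b 45 06 4f d0 0a 6a) = de a2; tag = H(29 6e 31 2f 6c de a2) = 687b
m4: inner = H(43 04 5b 45 06 31 65 79 67) = 70 f3; tag = H(29 6e 31 2f 6c 70 f3) = b90d

2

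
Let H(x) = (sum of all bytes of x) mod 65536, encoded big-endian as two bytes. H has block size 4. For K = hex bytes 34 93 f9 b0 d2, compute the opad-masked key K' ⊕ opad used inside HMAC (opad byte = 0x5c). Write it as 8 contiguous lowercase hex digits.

Key hex bytes 34 93 f9 b0 d2 is 5 bytes > B = 4, so hash it first: H(key) = 03 42, then zero-pad to 4 bytes: K' = 03 42 00 00.
XOR each byte with 0x5c: 03⊕5c=5f, 42⊕5c=1e, 00⊕5c=5c, 00⊕5c=5c.

5f1e5c5c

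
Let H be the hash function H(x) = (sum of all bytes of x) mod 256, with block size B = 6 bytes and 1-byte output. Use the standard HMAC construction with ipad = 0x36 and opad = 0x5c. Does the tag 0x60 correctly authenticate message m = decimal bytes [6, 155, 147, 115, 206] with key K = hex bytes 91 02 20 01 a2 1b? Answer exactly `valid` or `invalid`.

invalid

Key hex bytes 91 02 20 01 a2 1b is exactly B = 6 bytes: K' = 91 02 20 01 a2 1b.
K' ⊕ ipad = a7 34 16 37 94 2d; K' ⊕ opad = cd 5e 7c 5d fe 47.
Inner hash: sum = 167+52+22+55+148+45+6+155+147+115+206 = 1118; mod 256 = 94 → 5e.
Outer hash (recomputed tag): sum = 205+94+124+93+254+71+94 = 935; mod 256 = 167 → a7.
Recomputed tag = a7; claimed = 60 → mismatch.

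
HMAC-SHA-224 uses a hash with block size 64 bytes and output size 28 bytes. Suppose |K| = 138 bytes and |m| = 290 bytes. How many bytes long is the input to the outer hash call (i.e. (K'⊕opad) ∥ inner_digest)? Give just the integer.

Key is 138 > 64 bytes, so it is hashed to 28 bytes then zero-padded to 64: |K'| = 64.
Outer input = (K'⊕opad) ∥ H(inner) → 64 + 28 = 92 bytes.

92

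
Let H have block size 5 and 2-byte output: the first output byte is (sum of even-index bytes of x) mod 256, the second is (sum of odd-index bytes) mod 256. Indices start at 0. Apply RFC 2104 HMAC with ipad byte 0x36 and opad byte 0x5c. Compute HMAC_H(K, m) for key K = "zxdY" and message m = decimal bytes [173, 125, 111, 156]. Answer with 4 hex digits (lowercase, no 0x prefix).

Key "zxdY" = 7a 78 64 59 is 4 bytes ≤ B = 5; zero-pad to 5 bytes: K' = 7a 78 64 59 00.
K' ⊕ ipad = 4c 4e 52 6f 36.  K' ⊕ opad = 26 24 38 05 5c.
Inner input = (K'⊕ipad) ∥ m = 4c 4e 52 6f 36 ∥ ad 7d 6f 9c.
Inner hash: even-index sum = 493 mod 256 = 237; odd-index sum = 473 mod 256 = 217 → ed d9.
Outer input = (K'⊕opad) ∥ inner = 26 24 38 05 5c ∥ ed d9.
Outer hash (tag): even-index sum = 403 mod 256 = 147; odd-index sum = 278 mod 256 = 22 → 93 16.

9316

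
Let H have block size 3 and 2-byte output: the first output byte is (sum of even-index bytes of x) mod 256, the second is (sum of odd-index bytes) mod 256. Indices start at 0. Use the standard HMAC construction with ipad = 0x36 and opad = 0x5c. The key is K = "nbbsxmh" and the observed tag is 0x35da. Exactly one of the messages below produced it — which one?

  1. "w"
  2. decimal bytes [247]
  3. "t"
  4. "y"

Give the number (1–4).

Key "nbbsxmh" = 6e 62 62 73 78 6d 68 is 7 bytes > B = 3, so hash it first: H(key) = b0 42, then zero-pad to 3 bytes: K' = b0 42 00.
K' ⊕ ipad = 86 74 36; K' ⊕ opad = ec 1e 5c.
m1: inner = H(86 74 36 77) = bc eb; tag = H(ec 1e 5c bc eb) = 33da
m2: inner = H(86 74 36 f7) = bc 6b; tag = H(ec 1e 5c bc 6b) = b3da
m3: inner = H(86 74 36 74) = bc e8; tag = H(ec 1e 5c bc e8) = 30da
m4: inner = H(86 74 36 79) = bc ed; tag = H(ec 1e 5c bc ed) = 35da ← matches

4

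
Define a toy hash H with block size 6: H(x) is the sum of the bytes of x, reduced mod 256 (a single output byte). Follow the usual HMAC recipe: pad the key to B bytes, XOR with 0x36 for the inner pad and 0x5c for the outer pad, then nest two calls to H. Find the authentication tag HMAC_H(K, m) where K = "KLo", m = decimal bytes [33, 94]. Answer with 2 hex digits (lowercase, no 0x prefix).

df

Key "KLo" = 4b 4c 6f is 3 bytes ≤ B = 6; zero-pad to 6 bytes: K' = 4b 4c 6f 00 00 00.
K' ⊕ ipad = 7d 7a 59 36 36 36.  K' ⊕ opad = 17 10 33 5c 5c 5c.
Inner input = (K'⊕ipad) ∥ m = 7d 7a 59 36 36 36 ∥ 21 5e.
Inner hash: sum = 125+122+89+54+54+54+33+94 = 625; mod 256 = 113 → 71.
Outer input = (K'⊕opad) ∥ inner = 17 10 33 5c 5c 5c ∥ 71.
Outer hash (tag): sum = 23+16+51+92+92+92+113 = 479; mod 256 = 223 → df.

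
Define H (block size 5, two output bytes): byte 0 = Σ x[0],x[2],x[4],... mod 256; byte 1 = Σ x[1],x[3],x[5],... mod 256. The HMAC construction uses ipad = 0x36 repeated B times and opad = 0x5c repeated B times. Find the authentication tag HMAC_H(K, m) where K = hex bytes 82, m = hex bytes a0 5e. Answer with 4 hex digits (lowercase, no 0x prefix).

Key hex bytes 82 is 1 byte ≤ B = 5; zero-pad to 5 bytes: K' = 82 00 00 00 00.
K' ⊕ ipad = b4 36 36 36 36.  K' ⊕ opad = de 5c 5c 5c 5c.
Inner input = (K'⊕ipad) ∥ m = b4 36 36 36 36 ∥ a0 5e.
Inner hash: even-index sum = 382 mod 256 = 126; odd-index sum = 268 mod 256 = 12 → 7e 0c.
Outer input = (K'⊕opad) ∥ inner = de 5c 5c 5c 5c ∥ 7e 0c.
Outer hash (tag): even-index sum = 418 mod 256 = 162; odd-index sum = 310 mod 256 = 54 → a2 36.

a236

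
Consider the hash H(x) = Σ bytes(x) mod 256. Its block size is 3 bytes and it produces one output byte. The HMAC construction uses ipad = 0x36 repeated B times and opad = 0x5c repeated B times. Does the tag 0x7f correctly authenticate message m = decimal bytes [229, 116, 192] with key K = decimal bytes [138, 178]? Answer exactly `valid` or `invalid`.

Key decimal bytes [138, 178] = 8a b2 is 2 bytes ≤ B = 3; zero-pad to 3 bytes: K' = 8a b2 00.
K' ⊕ ipad = bc 84 36; K' ⊕ opad = d6 ee 5c.
Inner hash: sum = 188+132+54+229+116+192 = 911; mod 256 = 143 → 8f.
Outer hash (recomputed tag): sum = 214+238+92+143 = 687; mod 256 = 175 → af.
Recomputed tag = af; claimed = 7f → mismatch.

invalid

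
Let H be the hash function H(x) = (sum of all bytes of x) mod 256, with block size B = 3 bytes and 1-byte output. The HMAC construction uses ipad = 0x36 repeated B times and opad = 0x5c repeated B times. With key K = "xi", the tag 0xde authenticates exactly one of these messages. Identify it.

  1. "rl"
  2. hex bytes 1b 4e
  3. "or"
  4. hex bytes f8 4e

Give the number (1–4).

Key "xi" = 78 69 is 2 bytes ≤ B = 3; zero-pad to 3 bytes: K' = 78 69 00.
K' ⊕ ipad = 4e 5f 36; K' ⊕ opad = 24 35 5c.
m1: inner = H(4e 5f 36 72 6c) = c1; tag = H(24 35 5c c1) = 76
m2: inner = H(4e 5f 36 1b 4e) = 4c; tag = H(24 35 5c 4c) = 01
m3: inner = H(4e 5f 36 6f 72) = c4; tag = H(24 35 5c c4) = 79
m4: inner = H(4e 5f 36 f8 4e) = 29; tag = H(24 35 5c 29) = de ← matches

4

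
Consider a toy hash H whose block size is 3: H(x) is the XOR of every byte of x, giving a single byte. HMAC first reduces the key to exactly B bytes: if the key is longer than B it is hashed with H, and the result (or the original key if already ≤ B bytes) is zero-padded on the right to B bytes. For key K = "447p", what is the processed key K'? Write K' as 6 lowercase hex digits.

|K| = 4 > B = 3, so first hash the key.
H(K): XOR 34⊕34⊕37⊕70 = 47.
Zero-pad H(K) = 47 to 3 bytes: K' = 47 00 00.

470000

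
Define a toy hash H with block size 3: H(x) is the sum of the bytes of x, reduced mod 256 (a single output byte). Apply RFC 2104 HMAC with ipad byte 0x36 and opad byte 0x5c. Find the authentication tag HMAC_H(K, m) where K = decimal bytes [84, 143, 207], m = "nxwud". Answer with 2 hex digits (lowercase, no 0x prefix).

b8

Key decimal bytes [84, 143, 207] = 54 8f cf is exactly B = 3 bytes: K' = 54 8f cf.
K' ⊕ ipad = 62 b9 f9.  K' ⊕ opad = 08 d3 93.
Inner input = (K'⊕ipad) ∥ m = 62 b9 f9 ∥ 6e 78 77 75 64.
Inner hash: sum = 98+185+249+110+120+119+117+100 = 1098; mod 256 = 74 → 4a.
Outer input = (K'⊕opad) ∥ inner = 08 d3 93 ∥ 4a.
Outer hash (tag): sum = 8+211+147+74 = 440; mod 256 = 184 → b8.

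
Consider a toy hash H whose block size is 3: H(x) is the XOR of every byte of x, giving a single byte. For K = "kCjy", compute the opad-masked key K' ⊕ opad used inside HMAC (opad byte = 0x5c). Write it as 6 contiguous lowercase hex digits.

Key "kCjy" = 6b 43 6a 79 is 4 bytes > B = 3, so hash it first: H(key) = 3b, then zero-pad to 3 bytes: K' = 3b 00 00.
XOR each byte with 0x5c: 3b⊕5c=67, 00⊕5c=5c, 00⊕5c=5c.

675c5c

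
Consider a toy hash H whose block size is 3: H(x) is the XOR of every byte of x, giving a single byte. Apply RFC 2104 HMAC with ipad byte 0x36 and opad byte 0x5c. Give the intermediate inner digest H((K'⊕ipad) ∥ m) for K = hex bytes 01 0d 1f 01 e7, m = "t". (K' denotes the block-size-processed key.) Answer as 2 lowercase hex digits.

b7

Key hex bytes 01 0d 1f 01 e7 is 5 bytes > B = 3, so hash it first: H(key) = f5, then zero-pad to 3 bytes: K' = f5 00 00.
K' ⊕ ipad = c3 36 36.
Inner input = c3 36 36 ∥ 74.
Inner hash: XOR c3⊕36⊕36⊕74 = b7.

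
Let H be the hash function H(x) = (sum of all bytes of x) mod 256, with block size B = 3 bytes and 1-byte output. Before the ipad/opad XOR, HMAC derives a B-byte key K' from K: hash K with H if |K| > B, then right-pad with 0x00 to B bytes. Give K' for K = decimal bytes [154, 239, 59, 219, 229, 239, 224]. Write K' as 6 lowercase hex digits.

|K| = 7 > B = 3, so first hash the key.
H(K): sum = 154+239+59+219+229+239+224 = 1363; mod 256 = 83 → 53.
Zero-pad H(K) = 53 to 3 bytes: K' = 53 00 00.

530000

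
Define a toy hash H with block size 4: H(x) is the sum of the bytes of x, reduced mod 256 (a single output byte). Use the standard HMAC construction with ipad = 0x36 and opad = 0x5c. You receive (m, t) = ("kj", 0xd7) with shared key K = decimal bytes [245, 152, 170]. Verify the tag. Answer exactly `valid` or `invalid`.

Key decimal bytes [245, 152, 170] = f5 98 aa is 3 bytes ≤ B = 4; zero-pad to 4 bytes: K' = f5 98 aa 00.
K' ⊕ ipad = c3 ae 9c 36; K' ⊕ opad = a9 c4 f6 5c.
Inner hash: sum = 195+174+156+54+107+106 = 792; mod 256 = 24 → 18.
Outer hash (recomputed tag): sum = 169+196+246+92+24 = 727; mod 256 = 215 → d7.
Recomputed tag = d7; claimed = d7 → match.

valid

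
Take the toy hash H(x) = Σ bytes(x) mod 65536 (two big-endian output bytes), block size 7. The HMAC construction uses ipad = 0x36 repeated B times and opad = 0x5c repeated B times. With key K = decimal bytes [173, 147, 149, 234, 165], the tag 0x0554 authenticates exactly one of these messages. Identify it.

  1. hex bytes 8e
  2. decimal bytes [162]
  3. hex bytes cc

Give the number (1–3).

2

Key decimal bytes [173, 147, 149, 234, 165] = ad 93 95 ea a5 is 5 bytes ≤ B = 7; zero-pad to 7 bytes: K' = ad 93 95 ea a5 00 00.
K' ⊕ ipad = 9b a5 a3 dc 93 36 36; K' ⊕ opad = f1 cf c9 b6 f9 5c 5c.
m1: inner = H(9b a5 a3 dc 93 36 36 8e) = 04 4c; tag = H(f1 cf c9 b6 f9 5c 5c 04 4c) = 0540
m2: inner = H(9b a5 a3 dc 93 36 36 a2) = 04 60; tag = H(f1 cf c9 b6 f9 5c 5c 04 60) = 0554 ← matches
m3: inner = H(9b a5 a3 dc 93 36 36 cc) = 04 8a; tag = H(f1 cf c9 b6 f9 5c 5c 04 8a) = 057e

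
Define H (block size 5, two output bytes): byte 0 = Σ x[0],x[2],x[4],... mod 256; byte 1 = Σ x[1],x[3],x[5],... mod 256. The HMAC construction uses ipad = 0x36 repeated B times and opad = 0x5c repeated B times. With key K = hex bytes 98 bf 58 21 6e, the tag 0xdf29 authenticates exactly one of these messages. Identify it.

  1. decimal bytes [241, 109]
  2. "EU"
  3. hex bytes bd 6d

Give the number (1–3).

2

Key hex bytes 98 bf 58 21 6e is exactly B = 5 bytes: K' = 98 bf 58 21 6e.
K' ⊕ ipad = ae 89 6e 17 58; K' ⊕ opad = c4 e3 04 7d 32.
m1: inner = H(ae 89 6e 17 58 f1 6d) = e1 91; tag = H(c4 e3 04 7d 32 e1 91) = 8b41
m2: inner = H(ae 89 6e 17 58 45 55) = c9 e5; tag = H(c4 e3 04 7d 32 c9 e5) = df29 ← matches
m3: inner = H(ae 89 6e 17 58 bd 6d) = e1 5d; tag = H(c4 e3 04 7d 32 e1 5d) = 5741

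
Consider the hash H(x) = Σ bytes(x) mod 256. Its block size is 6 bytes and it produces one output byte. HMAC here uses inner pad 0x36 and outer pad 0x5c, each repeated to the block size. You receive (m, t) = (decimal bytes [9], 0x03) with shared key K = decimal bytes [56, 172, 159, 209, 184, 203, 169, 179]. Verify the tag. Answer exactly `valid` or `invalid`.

Key decimal bytes [56, 172, 159, 209, 184, 203, 169, 179] = 38 ac 9f d1 b8 cb a9 b3 is 8 bytes > B = 6, so hash it first: H(key) = 33, then zero-pad to 6 bytes: K' = 33 00 00 00 00 00.
K' ⊕ ipad = 05 36 36 36 36 36; K' ⊕ opad = 6f 5c 5c 5c 5c 5c.
Inner hash: sum = 5+54+54+54+54+54+9 = 284; mod 256 = 28 → 1c.
Outer hash (recomputed tag): sum = 111+92+92+92+92+92+28 = 599; mod 256 = 87 → 57.
Recomputed tag = 57; claimed = 03 → mismatch.

invalid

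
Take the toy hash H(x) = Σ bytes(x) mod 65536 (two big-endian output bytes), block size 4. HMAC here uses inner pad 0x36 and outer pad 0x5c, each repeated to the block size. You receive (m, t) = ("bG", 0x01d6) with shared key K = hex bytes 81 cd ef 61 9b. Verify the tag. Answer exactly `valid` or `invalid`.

Key hex bytes 81 cd ef 61 9b is 5 bytes > B = 4, so hash it first: H(key) = 03 39, then zero-pad to 4 bytes: K' = 03 39 00 00.
K' ⊕ ipad = 35 0f 36 36; K' ⊕ opad = 5f 65 5c 5c.
Inner hash: sum = 53+15+54+54+98+71 = 345 → 01 59.
Outer hash (recomputed tag): sum = 95+101+92+92+1+89 = 470 → 01 d6.
Recomputed tag = 01d6; claimed = 01d6 → match.

valid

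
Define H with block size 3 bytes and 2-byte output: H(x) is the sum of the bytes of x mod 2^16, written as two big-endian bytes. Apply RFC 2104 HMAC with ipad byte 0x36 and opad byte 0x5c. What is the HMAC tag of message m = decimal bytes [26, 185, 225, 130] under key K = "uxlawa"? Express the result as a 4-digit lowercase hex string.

Key "uxlawa" = 75 78 6c 61 77 61 is 6 bytes > B = 3, so hash it first: H(key) = 02 92, then zero-pad to 3 bytes: K' = 02 92 00.
K' ⊕ ipad = 34 a4 36.  K' ⊕ opad = 5e ce 5c.
Inner input = (K'⊕ipad) ∥ m = 34 a4 36 ∥ 1a b9 e1 82.
Inner hash: sum = 52+164+54+26+185+225+130 = 836 → 03 44.
Outer input = (K'⊕opad) ∥ inner = 5e ce 5c ∥ 03 44.
Outer hash (tag): sum = 94+206+92+3+68 = 463 → 01 cf.

01cf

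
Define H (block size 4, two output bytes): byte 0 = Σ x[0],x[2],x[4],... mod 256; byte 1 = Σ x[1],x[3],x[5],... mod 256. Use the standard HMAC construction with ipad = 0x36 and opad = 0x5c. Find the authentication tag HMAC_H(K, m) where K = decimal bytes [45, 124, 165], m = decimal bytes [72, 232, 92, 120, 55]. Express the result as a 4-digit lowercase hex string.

f35c

Key decimal bytes [45, 124, 165] = 2d 7c a5 is 3 bytes ≤ B = 4; zero-pad to 4 bytes: K' = 2d 7c a5 00.
K' ⊕ ipad = 1b 4a 93 36.  K' ⊕ opad = 71 20 f9 5c.
Inner input = (K'⊕ipad) ∥ m = 1b 4a 93 36 ∥ 48 e8 5c 78 37.
Inner hash: even-index sum = 393 mod 256 = 137; odd-index sum = 480 mod 256 = 224 → 89 e0.
Outer input = (K'⊕opad) ∥ inner = 71 20 f9 5c ∥ 89 e0.
Outer hash (tag): even-index sum = 499 mod 256 = 243; odd-index sum = 348 mod 256 = 92 → f3 5c.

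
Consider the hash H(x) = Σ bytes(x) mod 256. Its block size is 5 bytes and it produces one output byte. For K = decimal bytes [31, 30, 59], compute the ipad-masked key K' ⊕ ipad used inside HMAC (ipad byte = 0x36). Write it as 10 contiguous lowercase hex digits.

Key decimal bytes [31, 30, 59] = 1f 1e 3b is 3 bytes ≤ B = 5; zero-pad to 5 bytes: K' = 1f 1e 3b 00 00.
XOR each byte with 0x36: 1f⊕36=29, 1e⊕36=28, 3b⊕36=0d, 00⊕36=36, 00⊕36=36.

29280d3636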